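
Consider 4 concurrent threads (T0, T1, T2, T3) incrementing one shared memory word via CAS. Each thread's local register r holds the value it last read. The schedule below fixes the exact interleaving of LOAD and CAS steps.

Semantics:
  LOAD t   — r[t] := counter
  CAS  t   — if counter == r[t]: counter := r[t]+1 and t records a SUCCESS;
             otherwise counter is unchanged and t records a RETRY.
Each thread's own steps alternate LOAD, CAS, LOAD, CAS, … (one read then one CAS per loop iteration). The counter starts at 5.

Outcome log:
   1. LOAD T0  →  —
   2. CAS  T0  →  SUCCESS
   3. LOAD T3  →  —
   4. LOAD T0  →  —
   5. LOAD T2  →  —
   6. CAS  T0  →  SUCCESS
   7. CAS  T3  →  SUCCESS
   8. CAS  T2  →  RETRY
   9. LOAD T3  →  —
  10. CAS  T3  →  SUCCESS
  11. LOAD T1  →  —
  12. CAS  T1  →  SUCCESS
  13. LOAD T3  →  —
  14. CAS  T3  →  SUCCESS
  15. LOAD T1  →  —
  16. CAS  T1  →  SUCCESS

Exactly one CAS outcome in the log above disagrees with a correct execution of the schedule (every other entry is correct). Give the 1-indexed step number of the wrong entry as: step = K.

Correct run:
#1 T0 reads 5
#2 T0 CAS(5→6) writes; counter now 6
#3 T3 reads 6
#4 T0 reads 6
#5 T2 reads 6
#6 T0 CAS(6→7) writes; counter now 7
#7 T3 CAS(6→7) fails; counter now 7
#8 T2 CAS(6→7) fails; counter now 7
#9 T3 reads 7
#10 T3 CAS(7→8) writes; counter now 8
#11 T1 reads 8
#12 T1 CAS(8→9) writes; counter now 9
#13 T3 reads 9
#14 T3 CAS(9→10) writes; counter now 10
#15 T1 reads 10
#16 T1 CAS(10→11) writes; counter now 11
Mismatch at 7.

step = 7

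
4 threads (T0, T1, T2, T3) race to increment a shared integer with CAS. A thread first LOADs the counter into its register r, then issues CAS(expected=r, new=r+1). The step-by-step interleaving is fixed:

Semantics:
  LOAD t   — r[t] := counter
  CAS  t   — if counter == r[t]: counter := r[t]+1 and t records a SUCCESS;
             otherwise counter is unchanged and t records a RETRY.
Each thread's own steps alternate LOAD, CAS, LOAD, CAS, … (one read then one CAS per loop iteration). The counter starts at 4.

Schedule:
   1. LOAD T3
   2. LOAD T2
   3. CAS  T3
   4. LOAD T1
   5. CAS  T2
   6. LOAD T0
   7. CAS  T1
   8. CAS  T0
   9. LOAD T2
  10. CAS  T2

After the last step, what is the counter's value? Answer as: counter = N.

T3 LOAD — after: cnt=4, r=4 — load
T2 LOAD — after: cnt=4, r=4 — load
T3 CAS — after: cnt=5, r=4 — ok
T1 LOAD — after: cnt=5, r=5 — load
T2 CAS — after: cnt=5, r=4 — retry
T0 LOAD — after: cnt=5, r=5 — load
T1 CAS — after: cnt=6, r=5 — ok
T0 CAS — after: cnt=6, r=5 — retry
T2 LOAD — after: cnt=6, r=6 — load
T2 CAS — after: cnt=7, r=6 — ok

counter = 7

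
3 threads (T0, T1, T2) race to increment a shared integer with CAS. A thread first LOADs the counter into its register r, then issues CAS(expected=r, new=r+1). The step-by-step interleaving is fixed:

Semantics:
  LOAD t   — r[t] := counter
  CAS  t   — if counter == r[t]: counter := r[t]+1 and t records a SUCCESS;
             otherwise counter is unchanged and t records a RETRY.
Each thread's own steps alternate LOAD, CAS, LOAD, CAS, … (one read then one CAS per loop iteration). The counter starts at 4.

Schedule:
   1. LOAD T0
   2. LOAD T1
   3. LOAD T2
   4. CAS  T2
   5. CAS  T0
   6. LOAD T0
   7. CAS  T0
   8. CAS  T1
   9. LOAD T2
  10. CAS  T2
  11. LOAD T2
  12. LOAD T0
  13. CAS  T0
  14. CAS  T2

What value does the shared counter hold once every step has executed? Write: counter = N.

counter = 8

[1] T0.load  rd  (counter 4, T0.r 4)
[2] T1.load  rd  (counter 4, T1.r 4)
[3] T2.load  rd  (counter 4, T2.r 4)
[4] T2.cas  hit  (counter 5, T2.r 4)
[5] T0.cas  miss  (counter 5, T0.r 4)
[6] T0.load  rd  (counter 5, T0.r 5)
[7] T0.cas  hit  (counter 6, T0.r 5)
[8] T1.cas  miss  (counter 6, T1.r 4)
[9] T2.load  rd  (counter 6, T2.r 6)
[10] T2.cas  hit  (counter 7, T2.r 6)
[11] T2.load  rd  (counter 7, T2.r 7)
[12] T0.load  rd  (counter 7, T0.r 7)
[13] T0.cas  hit  (counter 8, T0.r 7)
[14] T2.cas  miss  (counter 8, T2.r 7)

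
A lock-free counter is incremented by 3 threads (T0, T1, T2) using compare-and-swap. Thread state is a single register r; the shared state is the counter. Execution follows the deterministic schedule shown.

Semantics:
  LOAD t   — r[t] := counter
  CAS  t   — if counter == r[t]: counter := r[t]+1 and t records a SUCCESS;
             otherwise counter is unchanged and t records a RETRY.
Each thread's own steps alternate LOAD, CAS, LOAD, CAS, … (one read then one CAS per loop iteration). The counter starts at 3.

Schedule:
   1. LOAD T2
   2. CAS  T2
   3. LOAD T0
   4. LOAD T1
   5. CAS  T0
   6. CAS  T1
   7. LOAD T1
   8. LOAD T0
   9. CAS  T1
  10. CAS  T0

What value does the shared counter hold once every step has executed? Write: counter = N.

counter = 6

1. LOAD T2 → mem=3 r[T2]=3 [LOAD]
2. CAS T2 → mem=4 r[T2]=3 [OK]
3. LOAD T0 → mem=4 r[T0]=4 [LOAD]
4. LOAD T1 → mem=4 r[T1]=4 [LOAD]
5. CAS T0 → mem=5 r[T0]=4 [OK]
6. CAS T1 → mem=5 r[T1]=4 [RETRY]
7. LOAD T1 → mem=5 r[T1]=5 [LOAD]
8. LOAD T0 → mem=5 r[T0]=5 [LOAD]
9. CAS T1 → mem=6 r[T1]=5 [OK]
10. CAS T0 → mem=6 r[T0]=5 [RETRY]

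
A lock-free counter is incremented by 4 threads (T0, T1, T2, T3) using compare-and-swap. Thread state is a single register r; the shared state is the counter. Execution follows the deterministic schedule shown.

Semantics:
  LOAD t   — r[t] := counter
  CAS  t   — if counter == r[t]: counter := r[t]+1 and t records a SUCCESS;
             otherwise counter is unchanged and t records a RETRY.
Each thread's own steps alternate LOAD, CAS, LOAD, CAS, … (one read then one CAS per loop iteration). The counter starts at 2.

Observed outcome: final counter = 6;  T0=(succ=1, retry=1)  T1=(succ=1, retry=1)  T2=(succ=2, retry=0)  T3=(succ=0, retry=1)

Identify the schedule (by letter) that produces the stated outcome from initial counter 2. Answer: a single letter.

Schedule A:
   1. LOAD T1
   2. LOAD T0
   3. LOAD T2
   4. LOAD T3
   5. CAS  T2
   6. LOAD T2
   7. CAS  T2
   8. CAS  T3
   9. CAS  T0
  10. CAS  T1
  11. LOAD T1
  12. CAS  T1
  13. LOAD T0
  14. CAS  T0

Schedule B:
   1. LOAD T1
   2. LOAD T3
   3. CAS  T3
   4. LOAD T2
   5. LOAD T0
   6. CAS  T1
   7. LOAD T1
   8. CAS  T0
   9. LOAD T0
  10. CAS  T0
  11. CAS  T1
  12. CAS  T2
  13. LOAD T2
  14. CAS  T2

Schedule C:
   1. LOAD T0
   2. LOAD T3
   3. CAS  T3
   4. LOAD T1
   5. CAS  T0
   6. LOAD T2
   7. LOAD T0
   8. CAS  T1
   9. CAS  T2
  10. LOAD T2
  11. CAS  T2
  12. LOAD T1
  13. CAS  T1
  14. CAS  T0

A

Simulating candidate A:
step 1: T1 LOAD ⇒ load; ctr=2 reg=2
step 2: T0 LOAD ⇒ load; ctr=2 reg=2
step 3: T2 LOAD ⇒ load; ctr=2 reg=2
step 4: T3 LOAD ⇒ load; ctr=2 reg=2
step 5: T2 CAS ⇒ ok; ctr=3 reg=2
step 6: T2 LOAD ⇒ load; ctr=3 reg=3
step 7: T2 CAS ⇒ ok; ctr=4 reg=3
step 8: T3 CAS ⇒ retry; ctr=4 reg=2
step 9: T0 CAS ⇒ retry; ctr=4 reg=2
step 10: T1 CAS ⇒ retry; ctr=4 reg=2
step 11: T1 LOAD ⇒ load; ctr=4 reg=4
step 12: T1 CAS ⇒ ok; ctr=5 reg=4
step 13: T0 LOAD ⇒ load; ctr=5 reg=5
step 14: T0 CAS ⇒ ok; ctr=6 reg=5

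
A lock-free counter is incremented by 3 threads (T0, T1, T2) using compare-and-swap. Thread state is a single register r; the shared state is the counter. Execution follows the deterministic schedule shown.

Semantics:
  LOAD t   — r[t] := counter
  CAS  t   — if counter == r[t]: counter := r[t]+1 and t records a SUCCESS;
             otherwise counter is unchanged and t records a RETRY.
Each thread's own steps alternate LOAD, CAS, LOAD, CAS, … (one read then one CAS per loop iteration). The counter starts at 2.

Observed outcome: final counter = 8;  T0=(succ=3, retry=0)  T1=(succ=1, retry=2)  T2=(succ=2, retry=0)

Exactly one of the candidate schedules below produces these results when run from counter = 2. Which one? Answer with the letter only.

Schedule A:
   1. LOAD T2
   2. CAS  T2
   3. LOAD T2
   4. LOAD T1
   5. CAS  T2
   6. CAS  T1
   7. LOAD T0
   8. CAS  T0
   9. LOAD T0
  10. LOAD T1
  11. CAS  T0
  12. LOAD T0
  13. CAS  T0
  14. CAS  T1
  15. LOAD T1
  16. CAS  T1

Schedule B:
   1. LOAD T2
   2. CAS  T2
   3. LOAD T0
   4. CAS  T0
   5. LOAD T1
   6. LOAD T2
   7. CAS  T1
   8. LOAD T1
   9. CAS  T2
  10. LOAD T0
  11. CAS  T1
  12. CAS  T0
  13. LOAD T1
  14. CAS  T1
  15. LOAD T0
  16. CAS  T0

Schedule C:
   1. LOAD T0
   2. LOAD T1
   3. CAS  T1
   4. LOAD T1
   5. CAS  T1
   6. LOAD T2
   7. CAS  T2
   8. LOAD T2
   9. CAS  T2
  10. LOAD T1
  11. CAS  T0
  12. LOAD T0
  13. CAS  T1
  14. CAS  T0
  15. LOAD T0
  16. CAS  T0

Tracing schedule A:
   1) LOAD T2:  M=2  r_T2=2
   2) CAS  T2:  M=3  r_T2=2 ✓
   3) LOAD T2:  M=3  r_T2=3
   4) LOAD T1:  M=3  r_T1=3
   5) CAS  T2:  M=4  r_T2=3 ✓
   6) CAS  T1:  M=4  r_T1=3 ✗
   7) LOAD T0:  M=4  r_T0=4
   8) CAS  T0:  M=5  r_T0=4 ✓
   9) LOAD T0:  M=5  r_T0=5
  10) LOAD T1:  M=5  r_T1=5
  11) CAS  T0:  M=6  r_T0=5 ✓
  12) LOAD T0:  M=6  r_T0=6
  13) CAS  T0:  M=7  r_T0=6 ✓
  14) CAS  T1:  M=7  r_T1=5 ✗
  15) LOAD T1:  M=7  r_T1=7
  16) CAS  T1:  M=8  r_T1=7 ✓

A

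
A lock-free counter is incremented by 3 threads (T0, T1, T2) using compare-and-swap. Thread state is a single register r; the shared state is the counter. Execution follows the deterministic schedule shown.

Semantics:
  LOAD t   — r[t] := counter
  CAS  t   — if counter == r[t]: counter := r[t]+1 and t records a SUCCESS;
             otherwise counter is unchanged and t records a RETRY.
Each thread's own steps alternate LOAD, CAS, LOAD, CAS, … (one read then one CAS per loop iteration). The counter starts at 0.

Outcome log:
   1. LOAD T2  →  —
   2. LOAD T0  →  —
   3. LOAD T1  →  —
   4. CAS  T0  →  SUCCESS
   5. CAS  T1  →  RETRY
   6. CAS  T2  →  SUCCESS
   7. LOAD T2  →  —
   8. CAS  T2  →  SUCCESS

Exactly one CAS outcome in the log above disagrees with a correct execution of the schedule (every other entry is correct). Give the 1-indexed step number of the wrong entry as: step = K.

Reference trace:
T2 LOAD — after: cnt=0, r=0 — load
T0 LOAD — after: cnt=0, r=0 — load
T1 LOAD — after: cnt=0, r=0 — load
T0 CAS — after: cnt=1, r=0 — ok
T1 CAS — after: cnt=1, r=0 — retry
T2 CAS — after: cnt=1, r=0 — retry
T2 LOAD — after: cnt=1, r=1 — load
T2 CAS — after: cnt=2, r=1 — ok
Mismatch at 6.

step = 6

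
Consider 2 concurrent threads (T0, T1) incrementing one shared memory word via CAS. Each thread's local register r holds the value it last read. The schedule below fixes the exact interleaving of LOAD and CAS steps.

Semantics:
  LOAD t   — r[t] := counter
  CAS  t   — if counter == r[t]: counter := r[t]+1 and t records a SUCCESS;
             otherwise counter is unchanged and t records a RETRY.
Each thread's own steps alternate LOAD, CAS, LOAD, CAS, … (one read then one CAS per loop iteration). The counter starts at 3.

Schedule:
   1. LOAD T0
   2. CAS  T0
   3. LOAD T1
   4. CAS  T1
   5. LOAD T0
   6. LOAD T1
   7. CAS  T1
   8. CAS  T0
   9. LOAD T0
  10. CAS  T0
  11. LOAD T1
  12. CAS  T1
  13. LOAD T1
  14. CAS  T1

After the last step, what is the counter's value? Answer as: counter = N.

counter = 9

[1] T0.load  rd  (counter 3, T0.r 3)
[2] T0.cas  hit  (counter 4, T0.r 3)
[3] T1.load  rd  (counter 4, T1.r 4)
[4] T1.cas  hit  (counter 5, T1.r 4)
[5] T0.load  rd  (counter 5, T0.r 5)
[6] T1.load  rd  (counter 5, T1.r 5)
[7] T1.cas  hit  (counter 6, T1.r 5)
[8] T0.cas  miss  (counter 6, T0.r 5)
[9] T0.load  rd  (counter 6, T0.r 6)
[10] T0.cas  hit  (counter 7, T0.r 6)
[11] T1.load  rd  (counter 7, T1.r 7)
[12] T1.cas  hit  (counter 8, T1.r 7)
[13] T1.load  rd  (counter 8, T1.r 8)
[14] T1.cas  hit  (counter 9, T1.r 8)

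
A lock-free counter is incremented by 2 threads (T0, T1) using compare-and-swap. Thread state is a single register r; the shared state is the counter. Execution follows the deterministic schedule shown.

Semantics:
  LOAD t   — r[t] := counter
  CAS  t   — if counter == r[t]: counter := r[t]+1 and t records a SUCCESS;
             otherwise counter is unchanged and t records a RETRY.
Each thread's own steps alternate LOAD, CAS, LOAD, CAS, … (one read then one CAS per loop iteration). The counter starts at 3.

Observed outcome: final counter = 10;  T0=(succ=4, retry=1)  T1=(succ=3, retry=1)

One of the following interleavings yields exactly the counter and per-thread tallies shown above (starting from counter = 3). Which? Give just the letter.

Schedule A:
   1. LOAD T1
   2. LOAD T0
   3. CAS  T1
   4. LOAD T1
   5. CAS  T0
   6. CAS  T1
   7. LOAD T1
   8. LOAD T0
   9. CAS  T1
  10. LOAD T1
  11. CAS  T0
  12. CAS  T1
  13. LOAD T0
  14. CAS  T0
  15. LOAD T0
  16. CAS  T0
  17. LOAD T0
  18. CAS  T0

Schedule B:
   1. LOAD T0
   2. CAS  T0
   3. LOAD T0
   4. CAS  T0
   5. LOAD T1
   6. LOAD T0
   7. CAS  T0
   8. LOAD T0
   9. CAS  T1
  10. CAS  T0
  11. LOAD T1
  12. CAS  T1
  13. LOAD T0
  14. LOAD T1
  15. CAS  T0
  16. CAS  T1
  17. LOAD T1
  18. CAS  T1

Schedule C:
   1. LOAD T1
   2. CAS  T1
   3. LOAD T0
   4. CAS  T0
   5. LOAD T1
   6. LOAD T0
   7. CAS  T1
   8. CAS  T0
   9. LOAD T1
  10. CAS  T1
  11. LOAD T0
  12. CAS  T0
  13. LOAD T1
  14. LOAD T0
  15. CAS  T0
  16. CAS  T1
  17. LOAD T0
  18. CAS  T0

C

Run C:
   1) LOAD T1:  M=3  r_T1=3
   2) CAS  T1:  M=4  r_T1=3 ✓
   3) LOAD T0:  M=4  r_T0=4
   4) CAS  T0:  M=5  r_T0=4 ✓
   5) LOAD T1:  M=5  r_T1=5
   6) LOAD T0:  M=5  r_T0=5
   7) CAS  T1:  M=6  r_T1=5 ✓
   8) CAS  T0:  M=6  r_T0=5 ✗
   9) LOAD T1:  M=6  r_T1=6
  10) CAS  T1:  M=7  r_T1=6 ✓
  11) LOAD T0:  M=7  r_T0=7
  12) CAS  T0:  M=8  r_T0=7 ✓
  13) LOAD T1:  M=8  r_T1=8
  14) LOAD T0:  M=8  r_T0=8
  15) CAS  T0:  M=9  r_T0=8 ✓
  16) CAS  T1:  M=9  r_T1=8 ✗
  17) LOAD T0:  M=9  r_T0=9
  18) CAS  T0:  M=10  r_T0=9 ✓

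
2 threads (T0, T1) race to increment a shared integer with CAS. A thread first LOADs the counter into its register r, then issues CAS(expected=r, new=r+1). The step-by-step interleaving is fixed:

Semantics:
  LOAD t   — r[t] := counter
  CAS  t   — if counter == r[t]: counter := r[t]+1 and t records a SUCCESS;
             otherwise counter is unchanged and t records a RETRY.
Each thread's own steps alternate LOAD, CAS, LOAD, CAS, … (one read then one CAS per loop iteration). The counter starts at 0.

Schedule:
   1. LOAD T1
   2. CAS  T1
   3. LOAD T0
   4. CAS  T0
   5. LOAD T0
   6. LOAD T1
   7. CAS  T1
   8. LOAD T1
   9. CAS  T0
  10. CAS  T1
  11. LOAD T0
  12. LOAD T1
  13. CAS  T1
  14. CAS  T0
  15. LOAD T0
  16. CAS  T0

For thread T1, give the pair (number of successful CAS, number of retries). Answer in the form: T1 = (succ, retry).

T1 = (4, 0)

   1) LOAD T1:  M=0  r_T1=0
   2) CAS  T1:  M=1  r_T1=0 ✓
   3) LOAD T0:  M=1  r_T0=1
   4) CAS  T0:  M=2  r_T0=1 ✓
   5) LOAD T0:  M=2  r_T0=2
   6) LOAD T1:  M=2  r_T1=2
   7) CAS  T1:  M=3  r_T1=2 ✓
   8) LOAD T1:  M=3  r_T1=3
   9) CAS  T0:  M=3  r_T0=2 ✗
  10) CAS  T1:  M=4  r_T1=3 ✓
  11) LOAD T0:  M=4  r_T0=4
  12) LOAD T1:  M=4  r_T1=4
  13) CAS  T1:  M=5  r_T1=4 ✓
  14) CAS  T0:  M=5  r_T0=4 ✗
  15) LOAD T0:  M=5  r_T0=5
  16) CAS  T0:  M=6  r_T0=5 ✓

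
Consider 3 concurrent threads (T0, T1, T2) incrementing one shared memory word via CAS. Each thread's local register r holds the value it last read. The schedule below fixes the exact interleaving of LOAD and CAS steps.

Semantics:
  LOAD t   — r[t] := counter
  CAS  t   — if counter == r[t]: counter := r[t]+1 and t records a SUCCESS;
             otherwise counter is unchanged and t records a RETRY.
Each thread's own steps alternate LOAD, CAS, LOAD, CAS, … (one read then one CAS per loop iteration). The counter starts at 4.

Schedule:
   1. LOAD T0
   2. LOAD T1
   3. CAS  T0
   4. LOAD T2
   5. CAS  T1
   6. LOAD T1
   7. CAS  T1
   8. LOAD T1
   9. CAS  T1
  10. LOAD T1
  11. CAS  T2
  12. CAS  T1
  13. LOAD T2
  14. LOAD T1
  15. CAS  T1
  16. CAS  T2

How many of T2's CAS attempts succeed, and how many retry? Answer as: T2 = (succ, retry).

1. LOAD T0 → mem=4 r[T0]=4 [LOAD]
2. LOAD T1 → mem=4 r[T1]=4 [LOAD]
3. CAS T0 → mem=5 r[T0]=4 [OK]
4. LOAD T2 → mem=5 r[T2]=5 [LOAD]
5. CAS T1 → mem=5 r[T1]=4 [RETRY]
6. LOAD T1 → mem=5 r[T1]=5 [LOAD]
7. CAS T1 → mem=6 r[T1]=5 [OK]
8. LOAD T1 → mem=6 r[T1]=6 [LOAD]
9. CAS T1 → mem=7 r[T1]=6 [OK]
10. LOAD T1 → mem=7 r[T1]=7 [LOAD]
11. CAS T2 → mem=7 r[T2]=5 [RETRY]
12. CAS T1 → mem=8 r[T1]=7 [OK]
13. LOAD T2 → mem=8 r[T2]=8 [LOAD]
14. LOAD T1 → mem=8 r[T1]=8 [LOAD]
15. CAS T1 → mem=9 r[T1]=8 [OK]
16. CAS T2 → mem=9 r[T2]=8 [RETRY]

T2 = (0, 2)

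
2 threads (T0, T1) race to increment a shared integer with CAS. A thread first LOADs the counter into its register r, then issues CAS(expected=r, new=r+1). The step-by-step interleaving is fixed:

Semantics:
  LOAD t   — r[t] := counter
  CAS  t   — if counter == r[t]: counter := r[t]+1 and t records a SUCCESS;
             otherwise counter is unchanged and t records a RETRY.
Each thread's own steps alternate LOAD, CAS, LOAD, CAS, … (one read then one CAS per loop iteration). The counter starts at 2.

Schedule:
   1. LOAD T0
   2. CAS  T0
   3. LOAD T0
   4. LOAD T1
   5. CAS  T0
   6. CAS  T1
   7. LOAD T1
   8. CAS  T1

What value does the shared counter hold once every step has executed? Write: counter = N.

counter = 5

step 1: T0 LOAD ⇒ load; ctr=2 reg=2
step 2: T0 CAS ⇒ ok; ctr=3 reg=2
step 3: T0 LOAD ⇒ load; ctr=3 reg=3
step 4: T1 LOAD ⇒ load; ctr=3 reg=3
step 5: T0 CAS ⇒ ok; ctr=4 reg=3
step 6: T1 CAS ⇒ retry; ctr=4 reg=3
step 7: T1 LOAD ⇒ load; ctr=4 reg=4
step 8: T1 CAS ⇒ ok; ctr=5 reg=4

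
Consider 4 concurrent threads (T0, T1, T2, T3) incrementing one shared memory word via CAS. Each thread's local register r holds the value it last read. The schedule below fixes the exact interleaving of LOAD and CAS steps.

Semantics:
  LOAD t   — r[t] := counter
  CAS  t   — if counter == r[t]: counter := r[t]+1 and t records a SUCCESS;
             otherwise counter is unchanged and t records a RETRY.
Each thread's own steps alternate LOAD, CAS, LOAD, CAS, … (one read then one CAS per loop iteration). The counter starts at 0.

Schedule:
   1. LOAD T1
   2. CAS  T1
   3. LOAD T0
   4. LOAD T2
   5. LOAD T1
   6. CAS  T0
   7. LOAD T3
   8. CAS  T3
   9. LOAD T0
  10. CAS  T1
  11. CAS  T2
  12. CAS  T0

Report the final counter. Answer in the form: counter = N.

counter = 4

T1 LOAD — after: cnt=0, r=0 — load
T1 CAS — after: cnt=1, r=0 — ok
T0 LOAD — after: cnt=1, r=1 — load
T2 LOAD — after: cnt=1, r=1 — load
T1 LOAD — after: cnt=1, r=1 — load
T0 CAS — after: cnt=2, r=1 — ok
T3 LOAD — after: cnt=2, r=2 — load
T3 CAS — after: cnt=3, r=2 — ok
T0 LOAD — after: cnt=3, r=3 — load
T1 CAS — after: cnt=3, r=1 — retry
T2 CAS — after: cnt=3, r=1 — retry
T0 CAS — after: cnt=4, r=3 — ok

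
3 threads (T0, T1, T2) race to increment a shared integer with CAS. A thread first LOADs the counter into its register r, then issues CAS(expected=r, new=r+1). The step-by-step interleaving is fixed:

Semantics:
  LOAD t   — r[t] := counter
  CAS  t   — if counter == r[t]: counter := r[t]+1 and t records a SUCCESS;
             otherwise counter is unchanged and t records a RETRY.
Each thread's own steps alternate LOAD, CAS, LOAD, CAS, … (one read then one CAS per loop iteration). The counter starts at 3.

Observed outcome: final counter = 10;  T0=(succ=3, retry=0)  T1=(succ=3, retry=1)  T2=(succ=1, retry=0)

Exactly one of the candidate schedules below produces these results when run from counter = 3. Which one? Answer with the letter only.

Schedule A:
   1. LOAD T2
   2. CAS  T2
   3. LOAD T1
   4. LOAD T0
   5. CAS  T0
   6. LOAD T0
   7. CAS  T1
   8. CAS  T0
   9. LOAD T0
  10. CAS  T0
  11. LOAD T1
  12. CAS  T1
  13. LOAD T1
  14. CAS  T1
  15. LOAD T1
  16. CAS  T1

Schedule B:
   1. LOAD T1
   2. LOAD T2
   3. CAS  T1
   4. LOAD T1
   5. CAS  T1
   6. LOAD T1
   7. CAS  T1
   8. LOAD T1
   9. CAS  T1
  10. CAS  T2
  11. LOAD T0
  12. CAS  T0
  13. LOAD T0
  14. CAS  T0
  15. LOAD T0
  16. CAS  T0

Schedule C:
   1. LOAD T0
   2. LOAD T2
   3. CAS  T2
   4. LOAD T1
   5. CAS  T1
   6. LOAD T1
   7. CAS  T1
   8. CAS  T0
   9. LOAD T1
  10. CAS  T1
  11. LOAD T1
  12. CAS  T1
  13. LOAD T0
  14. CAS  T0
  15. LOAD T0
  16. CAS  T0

Run A:
   1) LOAD T2:  M=3  r_T2=3
   2) CAS  T2:  M=4  r_T2=3 ✓
   3) LOAD T1:  M=4  r_T1=4
   4) LOAD T0:  M=4  r_T0=4
   5) CAS  T0:  M=5  r_T0=4 ✓
   6) LOAD T0:  M=5  r_T0=5
   7) CAS  T1:  M=5  r_T1=4 ✗
   8) CAS  T0:  M=6  r_T0=5 ✓
   9) LOAD T0:  M=6  r_T0=6
  10) CAS  T0:  M=7  r_T0=6 ✓
  11) LOAD T1:  M=7  r_T1=7
  12) CAS  T1:  M=8  r_T1=7 ✓
  13) LOAD T1:  M=8  r_T1=8
  14) CAS  T1:  M=9  r_T1=8 ✓
  15) LOAD T1:  M=9  r_T1=9
  16) CAS  T1:  M=10  r_T1=9 ✓

A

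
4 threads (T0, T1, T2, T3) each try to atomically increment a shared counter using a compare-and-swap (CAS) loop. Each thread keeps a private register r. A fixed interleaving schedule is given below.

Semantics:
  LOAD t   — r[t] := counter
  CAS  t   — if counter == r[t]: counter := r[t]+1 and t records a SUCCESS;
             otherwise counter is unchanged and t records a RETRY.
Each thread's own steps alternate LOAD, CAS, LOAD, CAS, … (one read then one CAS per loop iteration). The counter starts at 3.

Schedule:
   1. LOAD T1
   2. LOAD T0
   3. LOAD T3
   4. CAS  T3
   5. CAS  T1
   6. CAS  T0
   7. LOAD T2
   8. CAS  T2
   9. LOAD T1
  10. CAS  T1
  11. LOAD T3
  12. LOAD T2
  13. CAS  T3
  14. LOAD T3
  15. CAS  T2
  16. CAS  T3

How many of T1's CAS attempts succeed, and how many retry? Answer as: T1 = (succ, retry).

T1 = (1, 1)

1. LOAD T1 → mem=3 r[T1]=3 [LOAD]
2. LOAD T0 → mem=3 r[T0]=3 [LOAD]
3. LOAD T3 → mem=3 r[T3]=3 [LOAD]
4. CAS T3 → mem=4 r[T3]=3 [OK]
5. CAS T1 → mem=4 r[T1]=3 [RETRY]
6. CAS T0 → mem=4 r[T0]=3 [RETRY]
7. LOAD T2 → mem=4 r[T2]=4 [LOAD]
8. CAS T2 → mem=5 r[T2]=4 [OK]
9. LOAD T1 → mem=5 r[T1]=5 [LOAD]
10. CAS T1 → mem=6 r[T1]=5 [OK]
11. LOAD T3 → mem=6 r[T3]=6 [LOAD]
12. LOAD T2 → mem=6 r[T2]=6 [LOAD]
13. CAS T3 → mem=7 r[T3]=6 [OK]
14. LOAD T3 → mem=7 r[T3]=7 [LOAD]
15. CAS T2 → mem=7 r[T2]=6 [RETRY]
16. CAS T3 → mem=8 r[T3]=7 [OK]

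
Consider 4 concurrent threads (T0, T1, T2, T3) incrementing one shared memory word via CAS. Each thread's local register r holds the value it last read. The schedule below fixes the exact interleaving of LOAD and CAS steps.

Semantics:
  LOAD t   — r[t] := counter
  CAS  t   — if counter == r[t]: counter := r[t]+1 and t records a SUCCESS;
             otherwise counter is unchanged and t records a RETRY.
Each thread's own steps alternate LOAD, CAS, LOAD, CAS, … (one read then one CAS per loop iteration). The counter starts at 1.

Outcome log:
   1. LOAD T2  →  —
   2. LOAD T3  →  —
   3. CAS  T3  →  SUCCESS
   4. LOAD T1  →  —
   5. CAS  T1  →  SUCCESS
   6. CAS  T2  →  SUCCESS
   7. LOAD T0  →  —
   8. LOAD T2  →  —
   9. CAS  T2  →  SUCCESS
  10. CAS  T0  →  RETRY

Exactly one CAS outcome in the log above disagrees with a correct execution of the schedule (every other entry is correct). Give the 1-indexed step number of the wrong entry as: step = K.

step = 6

Reference trace:
[1] T2.load  rd  (counter 1, T2.r 1)
[2] T3.load  rd  (counter 1, T3.r 1)
[3] T3.cas  hit  (counter 2, T3.r 1)
[4] T1.load  rd  (counter 2, T1.r 2)
[5] T1.cas  hit  (counter 3, T1.r 2)
[6] T2.cas  miss  (counter 3, T2.r 1)
[7] T0.load  rd  (counter 3, T0.r 3)
[8] T2.load  rd  (counter 3, T2.r 3)
[9] T2.cas  hit  (counter 4, T2.r 3)
[10] T0.cas  miss  (counter 4, T0.r 3)
Flip is step 6.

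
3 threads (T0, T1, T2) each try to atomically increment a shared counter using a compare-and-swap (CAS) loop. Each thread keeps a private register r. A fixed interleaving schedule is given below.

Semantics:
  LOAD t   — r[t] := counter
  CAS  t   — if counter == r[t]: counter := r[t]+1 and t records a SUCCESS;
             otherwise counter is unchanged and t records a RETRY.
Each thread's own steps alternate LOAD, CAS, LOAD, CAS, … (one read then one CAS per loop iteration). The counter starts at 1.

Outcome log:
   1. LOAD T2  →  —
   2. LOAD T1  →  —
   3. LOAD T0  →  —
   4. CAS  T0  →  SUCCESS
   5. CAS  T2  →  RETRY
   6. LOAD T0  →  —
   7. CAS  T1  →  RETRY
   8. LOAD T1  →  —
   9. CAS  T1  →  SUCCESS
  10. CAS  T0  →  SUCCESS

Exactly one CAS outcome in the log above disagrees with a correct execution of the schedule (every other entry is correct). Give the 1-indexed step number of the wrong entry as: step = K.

Reference trace:
   1) LOAD T2:  M=1  r_T2=1
   2) LOAD T1:  M=1  r_T1=1
   3) LOAD T0:  M=1  r_T0=1
   4) CAS  T0:  M=2  r_T0=1 ✓
   5) CAS  T2:  M=2  r_T2=1 ✗
   6) LOAD T0:  M=2  r_T0=2
   7) CAS  T1:  M=2  r_T1=1 ✗
   8) LOAD T1:  M=2  r_T1=2
   9) CAS  T1:  M=3  r_T1=2 ✓
  10) CAS  T0:  M=3  r_T0=2 ✗
Mismatch at 10.

step = 10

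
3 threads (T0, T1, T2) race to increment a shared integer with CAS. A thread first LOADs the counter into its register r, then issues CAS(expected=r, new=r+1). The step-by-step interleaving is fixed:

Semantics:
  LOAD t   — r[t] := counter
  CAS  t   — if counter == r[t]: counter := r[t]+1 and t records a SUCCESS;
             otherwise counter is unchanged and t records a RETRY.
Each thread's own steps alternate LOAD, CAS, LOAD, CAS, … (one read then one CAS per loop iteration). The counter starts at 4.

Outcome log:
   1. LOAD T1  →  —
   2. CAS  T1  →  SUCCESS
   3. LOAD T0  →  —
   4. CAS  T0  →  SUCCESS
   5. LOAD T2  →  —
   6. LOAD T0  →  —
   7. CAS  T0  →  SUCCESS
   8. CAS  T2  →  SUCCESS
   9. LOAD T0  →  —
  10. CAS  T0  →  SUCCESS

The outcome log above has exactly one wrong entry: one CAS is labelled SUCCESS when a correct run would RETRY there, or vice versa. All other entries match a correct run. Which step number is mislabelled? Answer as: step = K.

Reference trace:
1. LOAD T1 → mem=4 r[T1]=4 [LOAD]
2. CAS T1 → mem=5 r[T1]=4 [OK]
3. LOAD T0 → mem=5 r[T0]=5 [LOAD]
4. CAS T0 → mem=6 r[T0]=5 [OK]
5. LOAD T2 → mem=6 r[T2]=6 [LOAD]
6. LOAD T0 → mem=6 r[T0]=6 [LOAD]
7. CAS T0 → mem=7 r[T0]=6 [OK]
8. CAS T2 → mem=7 r[T2]=6 [RETRY]
9. LOAD T0 → mem=7 r[T0]=7 [LOAD]
10. CAS T0 → mem=8 r[T0]=7 [OK]
Flip is step 8.

step = 8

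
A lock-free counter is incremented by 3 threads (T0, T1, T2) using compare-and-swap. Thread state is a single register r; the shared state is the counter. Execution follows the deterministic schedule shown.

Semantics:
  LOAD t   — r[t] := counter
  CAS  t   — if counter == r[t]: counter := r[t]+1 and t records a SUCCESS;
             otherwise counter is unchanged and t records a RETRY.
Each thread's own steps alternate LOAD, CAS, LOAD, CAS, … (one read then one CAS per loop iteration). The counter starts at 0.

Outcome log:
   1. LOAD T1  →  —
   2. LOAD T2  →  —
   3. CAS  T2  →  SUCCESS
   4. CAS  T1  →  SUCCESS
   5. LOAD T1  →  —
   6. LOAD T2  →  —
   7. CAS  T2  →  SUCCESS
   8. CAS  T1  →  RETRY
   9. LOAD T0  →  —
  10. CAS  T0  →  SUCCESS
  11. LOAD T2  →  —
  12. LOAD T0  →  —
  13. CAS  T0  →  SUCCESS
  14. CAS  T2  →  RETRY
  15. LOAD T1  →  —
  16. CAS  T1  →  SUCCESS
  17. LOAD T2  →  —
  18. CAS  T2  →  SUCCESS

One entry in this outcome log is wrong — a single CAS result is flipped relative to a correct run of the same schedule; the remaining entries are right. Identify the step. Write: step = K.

Re-executing:
   1) LOAD T1:  M=0  r_T1=0
   2) LOAD T2:  M=0  r_T2=0
   3) CAS  T2:  M=1  r_T2=0 ✓
   4) CAS  T1:  M=1  r_T1=0 ✗
   5) LOAD T1:  M=1  r_T1=1
   6) LOAD T2:  M=1  r_T2=1
   7) CAS  T2:  M=2  r_T2=1 ✓
   8) CAS  T1:  M=2  r_T1=1 ✗
   9) LOAD T0:  M=2  r_T0=2
  10) CAS  T0:  M=3  r_T0=2 ✓
  11) LOAD T2:  M=3  r_T2=3
  12) LOAD T0:  M=3  r_T0=3
  13) CAS  T0:  M=4  r_T0=3 ✓
  14) CAS  T2:  M=4  r_T2=3 ✗
  15) LOAD T1:  M=4  r_T1=4
  16) CAS  T1:  M=5  r_T1=4 ✓
  17) LOAD T2:  M=5  r_T2=5
  18) CAS  T2:  M=6  r_T2=5 ✓
Log disagrees first at step 4.

step = 4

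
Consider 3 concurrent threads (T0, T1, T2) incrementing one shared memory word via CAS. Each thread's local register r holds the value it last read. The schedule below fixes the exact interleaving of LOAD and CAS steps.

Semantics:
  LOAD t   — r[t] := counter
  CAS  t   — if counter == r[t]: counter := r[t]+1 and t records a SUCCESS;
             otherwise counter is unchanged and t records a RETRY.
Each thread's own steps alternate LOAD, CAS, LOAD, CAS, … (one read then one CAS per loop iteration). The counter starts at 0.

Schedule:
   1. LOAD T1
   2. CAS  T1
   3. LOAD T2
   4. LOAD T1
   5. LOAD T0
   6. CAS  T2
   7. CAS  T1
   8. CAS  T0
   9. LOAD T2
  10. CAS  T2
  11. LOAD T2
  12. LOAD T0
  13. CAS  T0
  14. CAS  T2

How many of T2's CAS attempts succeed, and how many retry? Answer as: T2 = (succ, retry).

T1 LOAD — after: cnt=0, r=0 — load
T1 CAS — after: cnt=1, r=0 — ok
T2 LOAD — after: cnt=1, r=1 — load
T1 LOAD — after: cnt=1, r=1 — load
T0 LOAD — after: cnt=1, r=1 — load
T2 CAS — after: cnt=2, r=1 — ok
T1 CAS — after: cnt=2, r=1 — retry
T0 CAS — after: cnt=2, r=1 — retry
T2 LOAD — after: cnt=2, r=2 — load
T2 CAS — after: cnt=3, r=2 — ok
T2 LOAD — after: cnt=3, r=3 — load
T0 LOAD — after: cnt=3, r=3 — load
T0 CAS — after: cnt=4, r=3 — ok
T2 CAS — after: cnt=4, r=3 — retry

T2 = (2, 1)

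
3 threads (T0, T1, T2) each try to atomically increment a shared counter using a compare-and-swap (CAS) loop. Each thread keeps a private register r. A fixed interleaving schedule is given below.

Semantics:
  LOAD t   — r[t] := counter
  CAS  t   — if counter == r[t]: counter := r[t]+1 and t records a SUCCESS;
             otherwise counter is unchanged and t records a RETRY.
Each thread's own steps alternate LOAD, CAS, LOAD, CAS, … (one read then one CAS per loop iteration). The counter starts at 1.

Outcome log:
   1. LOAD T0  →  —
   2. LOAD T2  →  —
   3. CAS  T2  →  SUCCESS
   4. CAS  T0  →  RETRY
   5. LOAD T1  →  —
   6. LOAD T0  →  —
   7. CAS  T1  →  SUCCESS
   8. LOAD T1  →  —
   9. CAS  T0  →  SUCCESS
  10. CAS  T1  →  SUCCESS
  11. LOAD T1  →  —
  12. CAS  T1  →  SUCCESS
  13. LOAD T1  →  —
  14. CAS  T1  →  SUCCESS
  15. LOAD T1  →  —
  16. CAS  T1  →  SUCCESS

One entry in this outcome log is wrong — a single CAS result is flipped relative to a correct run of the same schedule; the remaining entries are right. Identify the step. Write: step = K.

step = 9

Re-executing:
step 1: T0 LOAD ⇒ load; ctr=1 reg=1
step 2: T2 LOAD ⇒ load; ctr=1 reg=1
step 3: T2 CAS ⇒ ok; ctr=2 reg=1
step 4: T0 CAS ⇒ retry; ctr=2 reg=1
step 5: T1 LOAD ⇒ load; ctr=2 reg=2
step 6: T0 LOAD ⇒ load; ctr=2 reg=2
step 7: T1 CAS ⇒ ok; ctr=3 reg=2
step 8: T1 LOAD ⇒ load; ctr=3 reg=3
step 9: T0 CAS ⇒ retry; ctr=3 reg=2
step 10: T1 CAS ⇒ ok; ctr=4 reg=3
step 11: T1 LOAD ⇒ load; ctr=4 reg=4
step 12: T1 CAS ⇒ ok; ctr=5 reg=4
step 13: T1 LOAD ⇒ load; ctr=5 reg=5
step 14: T1 CAS ⇒ ok; ctr=6 reg=5
step 15: T1 LOAD ⇒ load; ctr=6 reg=6
step 16: T1 CAS ⇒ ok; ctr=7 reg=6
Log disagrees first at step 9.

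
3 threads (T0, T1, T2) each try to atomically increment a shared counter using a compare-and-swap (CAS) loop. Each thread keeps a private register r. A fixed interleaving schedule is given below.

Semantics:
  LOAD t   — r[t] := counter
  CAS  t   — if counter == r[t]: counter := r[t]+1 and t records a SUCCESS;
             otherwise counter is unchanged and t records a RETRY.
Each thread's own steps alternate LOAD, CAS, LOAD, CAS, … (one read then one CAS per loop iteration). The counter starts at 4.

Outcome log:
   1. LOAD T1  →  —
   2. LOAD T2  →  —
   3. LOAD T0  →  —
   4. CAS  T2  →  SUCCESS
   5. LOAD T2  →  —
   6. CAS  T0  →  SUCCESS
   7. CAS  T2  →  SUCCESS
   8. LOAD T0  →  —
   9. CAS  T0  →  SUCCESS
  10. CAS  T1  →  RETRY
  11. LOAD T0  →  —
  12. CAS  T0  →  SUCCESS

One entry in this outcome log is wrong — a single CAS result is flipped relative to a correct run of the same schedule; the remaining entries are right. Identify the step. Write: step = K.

Correct run:
   1) LOAD T1:  M=4  r_T1=4
   2) LOAD T2:  M=4  r_T2=4
   3) LOAD T0:  M=4  r_T0=4
   4) CAS  T2:  M=5  r_T2=4 ✓
   5) LOAD T2:  M=5  r_T2=5
   6) CAS  T0:  M=5  r_T0=4 ✗
   7) CAS  T2:  M=6  r_T2=5 ✓
   8) LOAD T0:  M=6  r_T0=6
   9) CAS  T0:  M=7  r_T0=6 ✓
  10) CAS  T1:  M=7  r_T1=4 ✗
  11) LOAD T0:  M=7  r_T0=7
  12) CAS  T0:  M=8  r_T0=7 ✓
Mismatch at 6.

step = 6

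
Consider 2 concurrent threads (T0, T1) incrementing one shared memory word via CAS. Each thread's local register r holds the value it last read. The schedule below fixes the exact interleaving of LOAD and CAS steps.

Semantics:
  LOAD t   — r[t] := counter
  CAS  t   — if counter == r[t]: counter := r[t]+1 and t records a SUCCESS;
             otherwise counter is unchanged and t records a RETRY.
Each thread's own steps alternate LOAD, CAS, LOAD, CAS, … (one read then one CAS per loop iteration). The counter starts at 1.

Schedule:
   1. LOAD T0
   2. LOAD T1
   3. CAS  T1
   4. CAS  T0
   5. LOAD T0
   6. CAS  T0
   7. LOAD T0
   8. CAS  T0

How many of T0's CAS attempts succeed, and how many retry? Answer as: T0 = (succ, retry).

1. LOAD T0 → mem=1 r[T0]=1 [LOAD]
2. LOAD T1 → mem=1 r[T1]=1 [LOAD]
3. CAS T1 → mem=2 r[T1]=1 [OK]
4. CAS T0 → mem=2 r[T0]=1 [RETRY]
5. LOAD T0 → mem=2 r[T0]=2 [LOAD]
6. CAS T0 → mem=3 r[T0]=2 [OK]
7. LOAD T0 → mem=3 r[T0]=3 [LOAD]
8. CAS T0 → mem=4 r[T0]=3 [OK]

T0 = (2, 1)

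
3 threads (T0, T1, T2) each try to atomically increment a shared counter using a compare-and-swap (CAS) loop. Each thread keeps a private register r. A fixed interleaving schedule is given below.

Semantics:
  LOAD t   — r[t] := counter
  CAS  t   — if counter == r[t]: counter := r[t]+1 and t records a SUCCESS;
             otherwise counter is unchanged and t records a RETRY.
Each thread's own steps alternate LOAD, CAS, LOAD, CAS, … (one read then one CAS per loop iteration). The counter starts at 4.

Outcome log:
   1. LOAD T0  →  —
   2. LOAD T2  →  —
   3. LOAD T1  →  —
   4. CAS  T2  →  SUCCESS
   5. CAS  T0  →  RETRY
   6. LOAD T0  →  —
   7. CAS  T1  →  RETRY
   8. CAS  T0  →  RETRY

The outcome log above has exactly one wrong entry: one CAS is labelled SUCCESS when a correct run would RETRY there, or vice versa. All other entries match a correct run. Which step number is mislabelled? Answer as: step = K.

step = 8

Correct run:
T0 LOAD — after: cnt=4, r=4 — load
T2 LOAD — after: cnt=4, r=4 — load
T1 LOAD — after: cnt=4, r=4 — load
T2 CAS — after: cnt=5, r=4 — ok
T0 CAS — after: cnt=5, r=4 — retry
T0 LOAD — after: cnt=5, r=5 — load
T1 CAS — after: cnt=5, r=4 — retry
T0 CAS — after: cnt=6, r=5 — ok
Mismatch at 8.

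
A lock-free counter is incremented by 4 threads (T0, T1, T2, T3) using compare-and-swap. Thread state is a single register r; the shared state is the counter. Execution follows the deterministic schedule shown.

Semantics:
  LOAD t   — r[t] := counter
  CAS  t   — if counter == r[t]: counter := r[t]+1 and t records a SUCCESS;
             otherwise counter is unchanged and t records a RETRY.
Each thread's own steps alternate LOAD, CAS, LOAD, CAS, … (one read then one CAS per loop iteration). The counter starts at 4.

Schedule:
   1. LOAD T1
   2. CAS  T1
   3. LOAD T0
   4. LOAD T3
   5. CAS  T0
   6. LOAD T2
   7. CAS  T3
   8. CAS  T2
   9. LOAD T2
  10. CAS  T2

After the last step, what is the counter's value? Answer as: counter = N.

counter = 8

step 1: T1 LOAD ⇒ load; ctr=4 reg=4
step 2: T1 CAS ⇒ ok; ctr=5 reg=4
step 3: T0 LOAD ⇒ load; ctr=5 reg=5
step 4: T3 LOAD ⇒ load; ctr=5 reg=5
step 5: T0 CAS ⇒ ok; ctr=6 reg=5
step 6: T2 LOAD ⇒ load; ctr=6 reg=6
step 7: T3 CAS ⇒ retry; ctr=6 reg=5
step 8: T2 CAS ⇒ ok; ctr=7 reg=6
step 9: T2 LOAD ⇒ load; ctr=7 reg=7
step 10: T2 CAS ⇒ ok; ctr=8 reg=7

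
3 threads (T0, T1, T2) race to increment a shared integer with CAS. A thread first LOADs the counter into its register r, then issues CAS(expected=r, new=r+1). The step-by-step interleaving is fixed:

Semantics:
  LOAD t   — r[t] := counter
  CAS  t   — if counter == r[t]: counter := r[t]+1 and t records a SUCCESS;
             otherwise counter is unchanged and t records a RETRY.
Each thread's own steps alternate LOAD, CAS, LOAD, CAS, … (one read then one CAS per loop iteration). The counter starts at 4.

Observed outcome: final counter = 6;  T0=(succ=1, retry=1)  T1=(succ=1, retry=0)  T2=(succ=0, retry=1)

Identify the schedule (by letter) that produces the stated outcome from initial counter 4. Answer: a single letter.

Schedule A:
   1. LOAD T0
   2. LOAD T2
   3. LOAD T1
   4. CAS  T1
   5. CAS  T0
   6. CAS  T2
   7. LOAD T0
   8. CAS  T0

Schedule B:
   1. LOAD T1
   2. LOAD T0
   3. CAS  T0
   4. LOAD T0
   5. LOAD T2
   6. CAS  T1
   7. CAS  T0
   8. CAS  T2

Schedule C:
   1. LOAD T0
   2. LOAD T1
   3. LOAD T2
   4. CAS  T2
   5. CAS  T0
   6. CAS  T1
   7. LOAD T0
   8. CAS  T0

A

Tracing schedule A:
T0 LOAD — after: cnt=4, r=4 — load
T2 LOAD — after: cnt=4, r=4 — load
T1 LOAD — after: cnt=4, r=4 — load
T1 CAS — after: cnt=5, r=4 — ok
T0 CAS — after: cnt=5, r=4 — retry
T2 CAS — after: cnt=5, r=4 — retry
T0 LOAD — after: cnt=5, r=5 — load
T0 CAS — after: cnt=6, r=5 — ok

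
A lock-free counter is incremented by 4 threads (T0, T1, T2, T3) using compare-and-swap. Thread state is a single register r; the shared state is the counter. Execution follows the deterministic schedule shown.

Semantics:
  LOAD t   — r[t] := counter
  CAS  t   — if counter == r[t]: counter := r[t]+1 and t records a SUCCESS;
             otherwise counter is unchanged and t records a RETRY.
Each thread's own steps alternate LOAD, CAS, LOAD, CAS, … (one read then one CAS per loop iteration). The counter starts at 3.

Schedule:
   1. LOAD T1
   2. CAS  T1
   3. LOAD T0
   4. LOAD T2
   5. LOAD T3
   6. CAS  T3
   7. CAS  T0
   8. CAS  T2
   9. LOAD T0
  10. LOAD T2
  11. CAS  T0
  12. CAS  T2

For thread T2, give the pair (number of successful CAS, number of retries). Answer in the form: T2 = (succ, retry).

T2 = (0, 2)

   1) LOAD T1:  M=3  r_T1=3
   2) CAS  T1:  M=4  r_T1=3 ✓
   3) LOAD T0:  M=4  r_T0=4
   4) LOAD T2:  M=4  r_T2=4
   5) LOAD T3:  M=4  r_T3=4
   6) CAS  T3:  M=5  r_T3=4 ✓
   7) CAS  T0:  M=5  r_T0=4 ✗
   8) CAS  T2:  M=5  r_T2=4 ✗
   9) LOAD T0:  M=5  r_T0=5
  10) LOAD T2:  M=5  r_T2=5
  11) CAS  T0:  M=6  r_T0=5 ✓
  12) CAS  T2:  M=6  r_T2=5 ✗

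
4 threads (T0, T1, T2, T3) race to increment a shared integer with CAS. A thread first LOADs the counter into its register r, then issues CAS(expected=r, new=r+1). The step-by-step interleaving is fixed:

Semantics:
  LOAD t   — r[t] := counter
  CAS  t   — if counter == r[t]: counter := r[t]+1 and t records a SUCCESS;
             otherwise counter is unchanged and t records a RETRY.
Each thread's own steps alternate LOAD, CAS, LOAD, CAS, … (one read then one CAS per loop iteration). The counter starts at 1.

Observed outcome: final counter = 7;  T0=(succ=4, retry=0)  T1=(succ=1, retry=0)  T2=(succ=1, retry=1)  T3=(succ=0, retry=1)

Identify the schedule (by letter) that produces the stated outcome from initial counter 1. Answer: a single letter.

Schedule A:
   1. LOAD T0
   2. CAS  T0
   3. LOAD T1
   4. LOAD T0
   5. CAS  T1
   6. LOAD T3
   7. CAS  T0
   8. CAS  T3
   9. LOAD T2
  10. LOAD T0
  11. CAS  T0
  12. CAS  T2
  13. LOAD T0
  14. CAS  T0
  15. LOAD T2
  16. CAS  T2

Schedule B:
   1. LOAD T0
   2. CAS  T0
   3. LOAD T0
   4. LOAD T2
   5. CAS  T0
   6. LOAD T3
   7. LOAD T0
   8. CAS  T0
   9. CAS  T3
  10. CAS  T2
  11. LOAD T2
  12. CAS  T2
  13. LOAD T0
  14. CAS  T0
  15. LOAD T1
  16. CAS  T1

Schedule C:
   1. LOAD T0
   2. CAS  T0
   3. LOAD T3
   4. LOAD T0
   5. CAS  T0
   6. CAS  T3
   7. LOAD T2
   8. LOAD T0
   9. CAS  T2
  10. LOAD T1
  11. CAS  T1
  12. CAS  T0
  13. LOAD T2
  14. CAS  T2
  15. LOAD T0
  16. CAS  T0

B

Tracing schedule B:
1. LOAD T0 → mem=1 r[T0]=1 [LOAD]
2. CAS T0 → mem=2 r[T0]=1 [OK]
3. LOAD T0 → mem=2 r[T0]=2 [LOAD]
4. LOAD T2 → mem=2 r[T2]=2 [LOAD]
5. CAS T0 → mem=3 r[T0]=2 [OK]
6. LOAD T3 → mem=3 r[T3]=3 [LOAD]
7. LOAD T0 → mem=3 r[T0]=3 [LOAD]
8. CAS T0 → mem=4 r[T0]=3 [OK]
9. CAS T3 → mem=4 r[T3]=3 [RETRY]
10. CAS T2 → mem=4 r[T2]=2 [RETRY]
11. LOAD T2 → mem=4 r[T2]=4 [LOAD]
12. CAS T2 → mem=5 r[T2]=4 [OK]
13. LOAD T0 → mem=5 r[T0]=5 [LOAD]
14. CAS T0 → mem=6 r[T0]=5 [OK]
15. LOAD T1 → mem=6 r[T1]=6 [LOAD]
16. CAS T1 → mem=7 r[T1]=6 [OK]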